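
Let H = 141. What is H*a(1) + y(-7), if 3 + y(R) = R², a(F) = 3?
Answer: 469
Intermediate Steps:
y(R) = -3 + R²
H*a(1) + y(-7) = 141*3 + (-3 + (-7)²) = 423 + (-3 + 49) = 423 + 46 = 469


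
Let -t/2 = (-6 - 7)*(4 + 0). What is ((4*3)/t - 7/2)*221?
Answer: -748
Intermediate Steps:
t = 104 (t = -2*(-6 - 7)*(4 + 0) = -(-26)*4 = -2*(-52) = 104)
((4*3)/t - 7/2)*221 = ((4*3)/104 - 7/2)*221 = (12*(1/104) - 7*½)*221 = (3/26 - 7/2)*221 = -44/13*221 = -748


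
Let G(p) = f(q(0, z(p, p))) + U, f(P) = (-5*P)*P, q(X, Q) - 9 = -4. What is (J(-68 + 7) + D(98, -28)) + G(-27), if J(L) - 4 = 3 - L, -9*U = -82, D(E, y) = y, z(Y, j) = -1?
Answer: -683/9 ≈ -75.889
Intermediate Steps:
q(X, Q) = 5 (q(X, Q) = 9 - 4 = 5)
f(P) = -5*P²
U = 82/9 (U = -⅑*(-82) = 82/9 ≈ 9.1111)
G(p) = -1043/9 (G(p) = -5*5² + 82/9 = -5*25 + 82/9 = -125 + 82/9 = -1043/9)
J(L) = 7 - L (J(L) = 4 + (3 - L) = 7 - L)
(J(-68 + 7) + D(98, -28)) + G(-27) = ((7 - (-68 + 7)) - 28) - 1043/9 = ((7 - 1*(-61)) - 28) - 1043/9 = ((7 + 61) - 28) - 1043/9 = (68 - 28) - 1043/9 = 40 - 1043/9 = -683/9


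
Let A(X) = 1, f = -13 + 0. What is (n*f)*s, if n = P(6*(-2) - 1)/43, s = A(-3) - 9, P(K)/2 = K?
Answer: -2704/43 ≈ -62.884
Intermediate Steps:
P(K) = 2*K
f = -13
s = -8 (s = 1 - 9 = -8)
n = -26/43 (n = (2*(6*(-2) - 1))/43 = (2*(-12 - 1))*(1/43) = (2*(-13))*(1/43) = -26*1/43 = -26/43 ≈ -0.60465)
(n*f)*s = -26/43*(-13)*(-8) = (338/43)*(-8) = -2704/43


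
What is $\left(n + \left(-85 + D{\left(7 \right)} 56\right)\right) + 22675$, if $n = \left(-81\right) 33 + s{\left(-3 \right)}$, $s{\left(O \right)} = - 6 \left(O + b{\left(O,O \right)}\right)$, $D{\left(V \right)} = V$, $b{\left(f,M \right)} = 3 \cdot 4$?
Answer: $20255$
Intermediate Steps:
$b{\left(f,M \right)} = 12$
$s{\left(O \right)} = -72 - 6 O$ ($s{\left(O \right)} = - 6 \left(O + 12\right) = - 6 \left(12 + O\right) = -72 - 6 O$)
$n = -2727$ ($n = \left(-81\right) 33 - 54 = -2673 + \left(-72 + 18\right) = -2673 - 54 = -2727$)
$\left(n + \left(-85 + D{\left(7 \right)} 56\right)\right) + 22675 = \left(-2727 + \left(-85 + 7 \cdot 56\right)\right) + 22675 = \left(-2727 + \left(-85 + 392\right)\right) + 22675 = \left(-2727 + 307\right) + 22675 = -2420 + 22675 = 20255$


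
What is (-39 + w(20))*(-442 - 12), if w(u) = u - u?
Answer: 17706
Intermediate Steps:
w(u) = 0
(-39 + w(20))*(-442 - 12) = (-39 + 0)*(-442 - 12) = -39*(-454) = 17706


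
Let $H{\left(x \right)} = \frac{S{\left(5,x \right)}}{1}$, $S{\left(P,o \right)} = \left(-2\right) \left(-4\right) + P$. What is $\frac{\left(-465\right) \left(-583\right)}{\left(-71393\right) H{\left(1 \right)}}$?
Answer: $- \frac{8745}{29939} \approx -0.29209$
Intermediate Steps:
$S{\left(P,o \right)} = 8 + P$
$H{\left(x \right)} = 13$ ($H{\left(x \right)} = \frac{8 + 5}{1} = 13 \cdot 1 = 13$)
$\frac{\left(-465\right) \left(-583\right)}{\left(-71393\right) H{\left(1 \right)}} = \frac{\left(-465\right) \left(-583\right)}{\left(-71393\right) 13} = \frac{271095}{-928109} = 271095 \left(- \frac{1}{928109}\right) = - \frac{8745}{29939}$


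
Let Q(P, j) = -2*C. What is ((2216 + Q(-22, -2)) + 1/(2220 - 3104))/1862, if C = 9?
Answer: 1943031/1646008 ≈ 1.1805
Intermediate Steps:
Q(P, j) = -18 (Q(P, j) = -2*9 = -18)
((2216 + Q(-22, -2)) + 1/(2220 - 3104))/1862 = ((2216 - 18) + 1/(2220 - 3104))/1862 = (2198 + 1/(-884))*(1/1862) = (2198 - 1/884)*(1/1862) = (1943031/884)*(1/1862) = 1943031/1646008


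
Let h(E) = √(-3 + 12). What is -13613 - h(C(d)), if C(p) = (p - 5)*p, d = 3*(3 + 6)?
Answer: -13616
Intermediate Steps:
d = 27 (d = 3*9 = 27)
C(p) = p*(-5 + p) (C(p) = (-5 + p)*p = p*(-5 + p))
h(E) = 3 (h(E) = √9 = 3)
-13613 - h(C(d)) = -13613 - 1*3 = -13613 - 3 = -13616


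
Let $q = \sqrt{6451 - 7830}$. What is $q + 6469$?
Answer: $6469 + i \sqrt{1379} \approx 6469.0 + 37.135 i$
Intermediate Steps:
$q = i \sqrt{1379}$ ($q = \sqrt{-1379} = i \sqrt{1379} \approx 37.135 i$)
$q + 6469 = i \sqrt{1379} + 6469 = 6469 + i \sqrt{1379}$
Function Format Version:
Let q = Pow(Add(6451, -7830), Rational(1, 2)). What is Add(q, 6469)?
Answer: Add(6469, Mul(I, Pow(1379, Rational(1, 2)))) ≈ Add(6469.0, Mul(37.135, I))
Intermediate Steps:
q = Mul(I, Pow(1379, Rational(1, 2))) (q = Pow(-1379, Rational(1, 2)) = Mul(I, Pow(1379, Rational(1, 2))) ≈ Mul(37.135, I))
Add(q, 6469) = Add(Mul(I, Pow(1379, Rational(1, 2))), 6469) = Add(6469, Mul(I, Pow(1379, Rational(1, 2))))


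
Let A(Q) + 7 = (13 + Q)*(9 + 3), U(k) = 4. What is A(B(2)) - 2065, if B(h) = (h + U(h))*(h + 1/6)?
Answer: -1760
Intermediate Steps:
B(h) = (4 + h)*(1/6 + h) (B(h) = (h + 4)*(h + 1/6) = (4 + h)*(h + 1*(1/6)) = (4 + h)*(h + 1/6) = (4 + h)*(1/6 + h))
A(Q) = 149 + 12*Q (A(Q) = -7 + (13 + Q)*(9 + 3) = -7 + (13 + Q)*12 = -7 + (156 + 12*Q) = 149 + 12*Q)
A(B(2)) - 2065 = (149 + 12*(2/3 + 2**2 + (25/6)*2)) - 2065 = (149 + 12*(2/3 + 4 + 25/3)) - 2065 = (149 + 12*13) - 2065 = (149 + 156) - 2065 = 305 - 2065 = -1760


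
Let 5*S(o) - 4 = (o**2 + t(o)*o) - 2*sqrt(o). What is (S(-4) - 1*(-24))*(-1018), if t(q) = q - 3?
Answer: -171024/5 + 4072*I/5 ≈ -34205.0 + 814.4*I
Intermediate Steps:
t(q) = -3 + q
S(o) = 4/5 - 2*sqrt(o)/5 + o**2/5 + o*(-3 + o)/5 (S(o) = 4/5 + ((o**2 + (-3 + o)*o) - 2*sqrt(o))/5 = 4/5 + ((o**2 + o*(-3 + o)) - 2*sqrt(o))/5 = 4/5 + (o**2 - 2*sqrt(o) + o*(-3 + o))/5 = 4/5 + (-2*sqrt(o)/5 + o**2/5 + o*(-3 + o)/5) = 4/5 - 2*sqrt(o)/5 + o**2/5 + o*(-3 + o)/5)
(S(-4) - 1*(-24))*(-1018) = ((4/5 - 4*I/5 + (1/5)*(-4)**2 + (1/5)*(-4)*(-3 - 4)) - 1*(-24))*(-1018) = ((4/5 - 4*I/5 + (1/5)*16 + (1/5)*(-4)*(-7)) + 24)*(-1018) = ((4/5 - 4*I/5 + 16/5 + 28/5) + 24)*(-1018) = ((48/5 - 4*I/5) + 24)*(-1018) = (168/5 - 4*I/5)*(-1018) = -171024/5 + 4072*I/5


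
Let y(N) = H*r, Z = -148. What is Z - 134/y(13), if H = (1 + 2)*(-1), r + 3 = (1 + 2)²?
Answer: -1265/9 ≈ -140.56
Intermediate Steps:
r = 6 (r = -3 + (1 + 2)² = -3 + 3² = -3 + 9 = 6)
H = -3 (H = 3*(-1) = -3)
y(N) = -18 (y(N) = -3*6 = -18)
Z - 134/y(13) = -148 - 134/(-18) = -148 - 1/18*(-134) = -148 + 67/9 = -1265/9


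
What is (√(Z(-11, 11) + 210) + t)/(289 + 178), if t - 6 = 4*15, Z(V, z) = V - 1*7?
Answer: 66/467 + 8*√3/467 ≈ 0.17100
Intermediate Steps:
Z(V, z) = -7 + V (Z(V, z) = V - 7 = -7 + V)
t = 66 (t = 6 + 4*15 = 6 + 60 = 66)
(√(Z(-11, 11) + 210) + t)/(289 + 178) = (√((-7 - 11) + 210) + 66)/(289 + 178) = (√(-18 + 210) + 66)/467 = (√192 + 66)*(1/467) = (8*√3 + 66)*(1/467) = (66 + 8*√3)*(1/467) = 66/467 + 8*√3/467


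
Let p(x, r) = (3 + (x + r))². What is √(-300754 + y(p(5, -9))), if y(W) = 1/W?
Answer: 9*I*√3713 ≈ 548.41*I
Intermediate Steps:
p(x, r) = (3 + r + x)² (p(x, r) = (3 + (r + x))² = (3 + r + x)²)
√(-300754 + y(p(5, -9))) = √(-300754 + 1/((3 - 9 + 5)²)) = √(-300754 + 1/((-1)²)) = √(-300754 + 1/1) = √(-300754 + 1) = √(-300753) = 9*I*√3713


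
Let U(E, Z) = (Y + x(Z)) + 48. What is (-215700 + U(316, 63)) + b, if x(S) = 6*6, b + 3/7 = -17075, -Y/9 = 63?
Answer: -1632809/7 ≈ -2.3326e+5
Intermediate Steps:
Y = -567 (Y = -9*63 = -567)
b = -119528/7 (b = -3/7 - 17075 = -119528/7 ≈ -17075.)
x(S) = 36
U(E, Z) = -483 (U(E, Z) = (-567 + 36) + 48 = -531 + 48 = -483)
(-215700 + U(316, 63)) + b = (-215700 - 483) - 119528/7 = -216183 - 119528/7 = -1632809/7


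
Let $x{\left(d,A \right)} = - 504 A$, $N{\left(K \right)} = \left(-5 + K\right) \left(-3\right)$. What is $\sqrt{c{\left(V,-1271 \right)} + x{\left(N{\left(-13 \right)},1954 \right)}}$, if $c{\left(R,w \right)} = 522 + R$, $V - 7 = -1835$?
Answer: $i \sqrt{986122} \approx 993.04 i$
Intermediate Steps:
$V = -1828$ ($V = 7 - 1835 = -1828$)
$N{\left(K \right)} = 15 - 3 K$
$\sqrt{c{\left(V,-1271 \right)} + x{\left(N{\left(-13 \right)},1954 \right)}} = \sqrt{\left(522 - 1828\right) - 984816} = \sqrt{-1306 - 984816} = \sqrt{-986122} = i \sqrt{986122}$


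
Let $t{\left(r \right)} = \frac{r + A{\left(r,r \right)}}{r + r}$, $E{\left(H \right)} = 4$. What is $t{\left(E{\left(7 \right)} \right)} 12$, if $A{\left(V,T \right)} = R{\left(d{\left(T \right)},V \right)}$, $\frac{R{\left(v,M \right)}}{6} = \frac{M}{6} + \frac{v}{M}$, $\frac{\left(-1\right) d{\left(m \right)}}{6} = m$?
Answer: $-42$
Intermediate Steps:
$d{\left(m \right)} = - 6 m$
$R{\left(v,M \right)} = M + \frac{6 v}{M}$ ($R{\left(v,M \right)} = 6 \left(\frac{M}{6} + \frac{v}{M}\right) = M + \frac{6 v}{M}$)
$A{\left(V,T \right)} = V - \frac{36 T}{V}$ ($A{\left(V,T \right)} = V + \frac{6 \left(- 6 T\right)}{V} = V - \frac{36 T}{V}$)
$t{\left(r \right)} = \frac{-36 + 2 r}{2 r}$ ($t{\left(r \right)} = \frac{r + \left(r - \frac{36 r}{r}\right)}{r + r} = \frac{r + \left(r - 36\right)}{2 r} = \left(r + \left(-36 + r\right)\right) \frac{1}{2 r} = \left(-36 + 2 r\right) \frac{1}{2 r} = \frac{-36 + 2 r}{2 r}$)
$t{\left(E{\left(7 \right)} \right)} 12 = \frac{-18 + 4}{4} \cdot 12 = \frac{1}{4} \left(-14\right) 12 = \left(- \frac{7}{2}\right) 12 = -42$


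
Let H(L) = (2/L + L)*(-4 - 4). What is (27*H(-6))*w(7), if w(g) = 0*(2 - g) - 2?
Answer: -2736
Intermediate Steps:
w(g) = -2 (w(g) = 0 - 2 = -2)
H(L) = -16/L - 8*L (H(L) = (L + 2/L)*(-8) = -16/L - 8*L)
(27*H(-6))*w(7) = (27*(-16/(-6) - 8*(-6)))*(-2) = (27*(-16*(-⅙) + 48))*(-2) = (27*(8/3 + 48))*(-2) = (27*(152/3))*(-2) = 1368*(-2) = -2736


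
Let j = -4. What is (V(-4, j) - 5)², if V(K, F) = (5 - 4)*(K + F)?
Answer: 169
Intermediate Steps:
V(K, F) = F + K (V(K, F) = 1*(F + K) = F + K)
(V(-4, j) - 5)² = ((-4 - 4) - 5)² = (-8 - 5)² = (-13)² = 169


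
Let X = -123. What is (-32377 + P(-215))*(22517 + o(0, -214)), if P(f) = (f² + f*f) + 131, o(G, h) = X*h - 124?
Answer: 2932837860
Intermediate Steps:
o(G, h) = -124 - 123*h (o(G, h) = -123*h - 124 = -124 - 123*h)
P(f) = 131 + 2*f² (P(f) = (f² + f²) + 131 = 2*f² + 131 = 131 + 2*f²)
(-32377 + P(-215))*(22517 + o(0, -214)) = (-32377 + (131 + 2*(-215)²))*(22517 + (-124 - 123*(-214))) = (-32377 + (131 + 2*46225))*(22517 + (-124 + 26322)) = (-32377 + (131 + 92450))*(22517 + 26198) = (-32377 + 92581)*48715 = 60204*48715 = 2932837860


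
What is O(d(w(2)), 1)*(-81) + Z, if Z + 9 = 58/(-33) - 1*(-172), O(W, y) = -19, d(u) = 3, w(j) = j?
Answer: 56108/33 ≈ 1700.2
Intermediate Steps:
Z = 5321/33 (Z = -9 + (58/(-33) - 1*(-172)) = -9 + (58*(-1/33) + 172) = -9 + (-58/33 + 172) = -9 + 5618/33 = 5321/33 ≈ 161.24)
O(d(w(2)), 1)*(-81) + Z = -19*(-81) + 5321/33 = 1539 + 5321/33 = 56108/33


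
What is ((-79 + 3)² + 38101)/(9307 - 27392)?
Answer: -43877/18085 ≈ -2.4262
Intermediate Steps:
((-79 + 3)² + 38101)/(9307 - 27392) = ((-76)² + 38101)/(-18085) = (5776 + 38101)*(-1/18085) = 43877*(-1/18085) = -43877/18085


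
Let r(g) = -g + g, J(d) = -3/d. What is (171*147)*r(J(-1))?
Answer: 0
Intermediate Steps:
r(g) = 0
(171*147)*r(J(-1)) = (171*147)*0 = 25137*0 = 0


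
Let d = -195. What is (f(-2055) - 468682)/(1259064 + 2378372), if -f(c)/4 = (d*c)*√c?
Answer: -234341/1818718 - 400725*I*√2055/909359 ≈ -0.12885 - 19.976*I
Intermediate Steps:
f(c) = 780*c^(3/2) (f(c) = -4*(-195*c)*√c = -(-780)*c^(3/2) = 780*c^(3/2))
(f(-2055) - 468682)/(1259064 + 2378372) = (780*(-2055)^(3/2) - 468682)/(1259064 + 2378372) = (780*(-2055*I*√2055) - 468682)/3637436 = (-1602900*I*√2055 - 468682)*(1/3637436) = (-468682 - 1602900*I*√2055)*(1/3637436) = -234341/1818718 - 400725*I*√2055/909359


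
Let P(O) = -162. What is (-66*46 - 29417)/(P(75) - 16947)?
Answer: 32453/17109 ≈ 1.8968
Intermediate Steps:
(-66*46 - 29417)/(P(75) - 16947) = (-66*46 - 29417)/(-162 - 16947) = (-3036 - 29417)/(-17109) = -32453*(-1/17109) = 32453/17109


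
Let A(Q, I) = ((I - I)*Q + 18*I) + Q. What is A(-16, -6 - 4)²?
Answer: 38416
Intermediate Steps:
A(Q, I) = Q + 18*I (A(Q, I) = (0*Q + 18*I) + Q = (0 + 18*I) + Q = 18*I + Q = Q + 18*I)
A(-16, -6 - 4)² = (-16 + 18*(-6 - 4))² = (-16 + 18*(-10))² = (-16 - 180)² = (-196)² = 38416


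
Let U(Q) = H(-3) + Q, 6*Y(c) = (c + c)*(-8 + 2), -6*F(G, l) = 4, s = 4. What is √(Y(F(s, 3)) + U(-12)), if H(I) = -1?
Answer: I*√105/3 ≈ 3.4156*I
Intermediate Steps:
F(G, l) = -⅔ (F(G, l) = -⅙*4 = -⅔)
Y(c) = -2*c (Y(c) = ((c + c)*(-8 + 2))/6 = ((2*c)*(-6))/6 = (-12*c)/6 = -2*c)
U(Q) = -1 + Q
√(Y(F(s, 3)) + U(-12)) = √(-2*(-⅔) + (-1 - 12)) = √(4/3 - 13) = √(-35/3) = I*√105/3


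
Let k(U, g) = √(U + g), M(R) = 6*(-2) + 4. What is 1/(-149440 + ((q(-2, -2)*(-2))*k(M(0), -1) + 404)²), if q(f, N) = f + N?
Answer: 275/11464368 - 101*I/2866092 ≈ 2.3987e-5 - 3.524e-5*I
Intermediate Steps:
q(f, N) = N + f
M(R) = -8 (M(R) = -12 + 4 = -8)
1/(-149440 + ((q(-2, -2)*(-2))*k(M(0), -1) + 404)²) = 1/(-149440 + (((-2 - 2)*(-2))*√(-8 - 1) + 404)²) = 1/(-149440 + ((-4*(-2))*√(-9) + 404)²) = 1/(-149440 + (8*(3*I) + 404)²) = 1/(-149440 + (24*I + 404)²) = 1/(-149440 + (404 + 24*I)²)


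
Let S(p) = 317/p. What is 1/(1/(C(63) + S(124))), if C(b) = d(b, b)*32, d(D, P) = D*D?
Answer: 15749309/124 ≈ 1.2701e+5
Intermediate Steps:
d(D, P) = D²
C(b) = 32*b² (C(b) = b²*32 = 32*b²)
1/(1/(C(63) + S(124))) = 1/(1/(32*63² + 317/124)) = 1/(1/(32*3969 + 317*(1/124))) = 1/(1/(127008 + 317/124)) = 1/(1/(15749309/124)) = 1/(124/15749309) = 15749309/124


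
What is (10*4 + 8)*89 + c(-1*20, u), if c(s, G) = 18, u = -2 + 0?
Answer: 4290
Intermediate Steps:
u = -2
(10*4 + 8)*89 + c(-1*20, u) = (10*4 + 8)*89 + 18 = (40 + 8)*89 + 18 = 48*89 + 18 = 4272 + 18 = 4290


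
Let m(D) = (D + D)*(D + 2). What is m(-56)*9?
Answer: 54432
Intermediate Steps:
m(D) = 2*D*(2 + D) (m(D) = (2*D)*(2 + D) = 2*D*(2 + D))
m(-56)*9 = (2*(-56)*(2 - 56))*9 = (2*(-56)*(-54))*9 = 6048*9 = 54432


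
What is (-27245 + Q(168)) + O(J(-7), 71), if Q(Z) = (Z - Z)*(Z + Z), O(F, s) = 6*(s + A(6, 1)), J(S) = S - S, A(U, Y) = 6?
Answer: -26783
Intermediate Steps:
J(S) = 0
O(F, s) = 36 + 6*s (O(F, s) = 6*(s + 6) = 6*(6 + s) = 36 + 6*s)
Q(Z) = 0 (Q(Z) = 0*(2*Z) = 0)
(-27245 + Q(168)) + O(J(-7), 71) = (-27245 + 0) + (36 + 6*71) = -27245 + (36 + 426) = -27245 + 462 = -26783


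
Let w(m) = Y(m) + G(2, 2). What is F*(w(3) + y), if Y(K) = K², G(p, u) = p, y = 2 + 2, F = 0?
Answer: 0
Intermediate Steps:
y = 4
w(m) = 2 + m² (w(m) = m² + 2 = 2 + m²)
F*(w(3) + y) = 0*((2 + 3²) + 4) = 0*((2 + 9) + 4) = 0*(11 + 4) = 0*15 = 0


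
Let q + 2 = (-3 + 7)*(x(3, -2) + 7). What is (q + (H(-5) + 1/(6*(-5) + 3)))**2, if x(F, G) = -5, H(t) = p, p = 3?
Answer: 58564/729 ≈ 80.335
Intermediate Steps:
H(t) = 3
q = 6 (q = -2 + (-3 + 7)*(-5 + 7) = -2 + 4*2 = -2 + 8 = 6)
(q + (H(-5) + 1/(6*(-5) + 3)))**2 = (6 + (3 + 1/(6*(-5) + 3)))**2 = (6 + (3 + 1/(-30 + 3)))**2 = (6 + (3 + 1/(-27)))**2 = (6 + (3 - 1/27))**2 = (6 + 80/27)**2 = (242/27)**2 = 58564/729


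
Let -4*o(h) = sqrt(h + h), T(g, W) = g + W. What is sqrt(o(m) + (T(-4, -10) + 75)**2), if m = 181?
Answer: sqrt(14884 - sqrt(362))/2 ≈ 60.961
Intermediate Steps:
T(g, W) = W + g
o(h) = -sqrt(2)*sqrt(h)/4 (o(h) = -sqrt(h + h)/4 = -sqrt(2)*sqrt(h)/4)
sqrt(o(m) + (T(-4, -10) + 75)**2) = sqrt(-sqrt(2)*sqrt(181)/4 + ((-10 - 4) + 75)**2) = sqrt(-sqrt(362)/4 + (-14 + 75)**2) = sqrt(-sqrt(362)/4 + 61**2) = sqrt(-sqrt(362)/4 + 3721) = sqrt(3721 - sqrt(362)/4)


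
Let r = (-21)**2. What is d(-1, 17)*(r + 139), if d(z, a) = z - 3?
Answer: -2320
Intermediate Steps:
d(z, a) = -3 + z
r = 441
d(-1, 17)*(r + 139) = (-3 - 1)*(441 + 139) = -4*580 = -2320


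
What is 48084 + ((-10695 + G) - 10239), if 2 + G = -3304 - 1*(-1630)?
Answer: 25474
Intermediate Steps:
G = -1676 (G = -2 + (-3304 - 1*(-1630)) = -2 + (-3304 + 1630) = -2 - 1674 = -1676)
48084 + ((-10695 + G) - 10239) = 48084 + ((-10695 - 1676) - 10239) = 48084 + (-12371 - 10239) = 48084 - 22610 = 25474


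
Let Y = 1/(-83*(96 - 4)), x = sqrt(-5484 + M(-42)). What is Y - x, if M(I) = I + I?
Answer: -1/7636 - 8*I*sqrt(87) ≈ -0.00013096 - 74.619*I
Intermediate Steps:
M(I) = 2*I
x = 8*I*sqrt(87) (x = sqrt(-5484 + 2*(-42)) = sqrt(-5484 - 84) = sqrt(-5568) = 8*I*sqrt(87) ≈ 74.619*I)
Y = -1/7636 (Y = 1/(-83*92) = 1/(-7636) = -1/7636 ≈ -0.00013096)
Y - x = -1/7636 - 8*I*sqrt(87)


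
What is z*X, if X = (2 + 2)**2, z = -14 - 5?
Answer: -304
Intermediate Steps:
z = -19
X = 16 (X = 4**2 = 16)
z*X = -19*16 = -304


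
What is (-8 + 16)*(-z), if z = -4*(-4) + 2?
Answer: -144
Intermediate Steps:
z = 18 (z = 16 + 2 = 18)
(-8 + 16)*(-z) = (-8 + 16)*(-1*18) = 8*(-18) = -144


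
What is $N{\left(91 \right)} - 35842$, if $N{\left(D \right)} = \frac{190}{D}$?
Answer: $- \frac{3261432}{91} \approx -35840.0$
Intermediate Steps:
$N{\left(91 \right)} - 35842 = \frac{190}{91} - 35842 = - \frac{3261432}{91}$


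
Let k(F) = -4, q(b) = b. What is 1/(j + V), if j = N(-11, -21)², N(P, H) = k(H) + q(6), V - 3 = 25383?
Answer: 1/25390 ≈ 3.9386e-5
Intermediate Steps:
V = 25386 (V = 3 + 25383 = 25386)
N(P, H) = 2 (N(P, H) = -4 + 6 = 2)
j = 4 (j = 2² = 4)
1/(j + V) = 1/(4 + 25386) = 1/25390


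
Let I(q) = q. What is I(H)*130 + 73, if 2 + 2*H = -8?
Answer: -577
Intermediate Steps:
H = -5 (H = -1 + (½)*(-8) = -1 - 4 = -5)
I(H)*130 + 73 = -5*130 + 73 = -650 + 73 = -577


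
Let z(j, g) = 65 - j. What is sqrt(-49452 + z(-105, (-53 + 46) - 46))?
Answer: I*sqrt(49282) ≈ 222.0*I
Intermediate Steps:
sqrt(-49452 + z(-105, (-53 + 46) - 46)) = sqrt(-49452 + (65 - 1*(-105))) = sqrt(-49452 + (65 + 105)) = sqrt(-49452 + 170) = sqrt(-49282) = I*sqrt(49282)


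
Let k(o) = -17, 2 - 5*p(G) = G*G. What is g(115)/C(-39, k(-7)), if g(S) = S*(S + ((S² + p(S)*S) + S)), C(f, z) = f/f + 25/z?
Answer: 284133835/4 ≈ 7.1033e+7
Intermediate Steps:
p(G) = ⅖ - G²/5 (p(G) = ⅖ - G*G/5 = ⅖ - G²/5)
C(f, z) = 1 + 25/z
g(S) = S*(S² + 2*S + S*(⅖ - S²/5)) (g(S) = S*(S + ((S² + (⅖ - S²/5)*S) + S)) = S*(S + ((S² + S*(⅖ - S²/5)) + S)) = S*(S + (S + S² + S*(⅖ - S²/5))) = S*(S² + 2*S + S*(⅖ - S²/5)))
g(115)/C(-39, k(-7)) = ((⅕)*115²*(12 - 1*115² + 5*115))/(((25 - 17)/(-17))) = ((⅕)*13225*(12 - 1*13225 + 575))/((-1/17*8)) = ((⅕)*13225*(12 - 13225 + 575))/(-8/17) = ((⅕)*13225*(-12638))*(-17/8) = -33427510*(-17/8) = 284133835/4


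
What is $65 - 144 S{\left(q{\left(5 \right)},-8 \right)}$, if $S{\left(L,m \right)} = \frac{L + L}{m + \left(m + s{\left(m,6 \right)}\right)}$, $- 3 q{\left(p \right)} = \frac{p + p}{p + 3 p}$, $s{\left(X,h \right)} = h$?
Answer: $\frac{301}{5} \approx 60.2$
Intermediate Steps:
$q{\left(p \right)} = - \frac{1}{6}$ ($q{\left(p \right)} = - \frac{\left(p + p\right) \frac{1}{p + 3 p}}{3} = - \frac{2 p \frac{1}{4 p}}{3} = \left(- \frac{1}{3}\right) \frac{1}{2} = - \frac{1}{6}$)
$S{\left(L,m \right)} = \frac{2 L}{6 + 2 m}$ ($S{\left(L,m \right)} = \frac{L + L}{m + \left(m + 6\right)} = \frac{2 L}{m + \left(6 + m\right)} = \frac{2 L}{6 + 2 m}$)
$65 - 144 S{\left(q{\left(5 \right)},-8 \right)} = 65 - 144 \left(- \frac{1}{6 \left(3 - 8\right)}\right) = 65 - 144 \left(- \frac{1}{6 \left(-5\right)}\right) = 65 - 144 \left(\left(- \frac{1}{6}\right) \left(- \frac{1}{5}\right)\right) = 65 - \frac{24}{5} = \frac{301}{5}$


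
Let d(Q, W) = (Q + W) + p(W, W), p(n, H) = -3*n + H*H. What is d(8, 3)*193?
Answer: 2123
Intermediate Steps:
p(n, H) = H² - 3*n (p(n, H) = -3*n + H² = H² - 3*n)
d(Q, W) = Q + W² - 2*W (d(Q, W) = (Q + W) + (W² - 3*W) = Q + W² - 2*W)
d(8, 3)*193 = (8 + 3² - 2*3)*193 = (8 + 9 - 6)*193 = 11*193 = 2123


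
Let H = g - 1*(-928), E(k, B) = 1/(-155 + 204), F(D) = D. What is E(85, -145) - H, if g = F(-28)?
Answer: -44099/49 ≈ -899.98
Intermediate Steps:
g = -28
E(k, B) = 1/49
H = 900 (H = -28 - 1*(-928) = -28 + 928 = 900)
E(85, -145) - H = 1/49 - 1*900 = 1/49 - 900 = -44099/49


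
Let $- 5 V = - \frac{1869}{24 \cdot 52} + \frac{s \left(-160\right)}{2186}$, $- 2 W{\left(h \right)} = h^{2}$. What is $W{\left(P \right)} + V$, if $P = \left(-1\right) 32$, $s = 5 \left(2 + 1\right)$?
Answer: $- \frac{1162821141}{2273440} \approx -511.48$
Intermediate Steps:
$s = 15$ ($s = 5 \cdot 3 = 15$)
$P = -32$
$W{\left(h \right)} = - \frac{h^{2}}{2}$
$V = \frac{1180139}{2273440}$ ($V = - \frac{- \frac{1869}{24 \cdot 52} + \frac{15 \left(-160\right)}{2186}}{5} = - \frac{- \frac{1869}{1248} - \frac{1200}{1093}}{5} = - \frac{\left(-1869\right) \frac{1}{1248} - \frac{1200}{1093}}{5} = - \frac{- \frac{623}{416} - \frac{1200}{1093}}{5} = \left(- \frac{1}{5}\right) \left(- \frac{1180139}{454688}\right) = \frac{1180139}{2273440} \approx 0.5191$)
$W{\left(P \right)} + V = - \frac{\left(-32\right)^{2}}{2} + \frac{1180139}{2273440} = \left(- \frac{1}{2}\right) 1024 + \frac{1180139}{2273440} = -512 + \frac{1180139}{2273440} = - \frac{1162821141}{2273440}$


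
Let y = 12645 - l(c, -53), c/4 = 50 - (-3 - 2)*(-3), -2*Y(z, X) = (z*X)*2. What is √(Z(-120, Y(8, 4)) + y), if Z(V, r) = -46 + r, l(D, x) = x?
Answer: 2*√3155 ≈ 112.34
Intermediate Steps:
Y(z, X) = -X*z (Y(z, X) = -z*X*2/2 = -X*z*2/2 = -X*z)
c = 140 (c = 4*(50 - (-3 - 2)*(-3)) = 4*(50 - (-5)*(-3)) = 4*(50 - 1*15) = 4*(50 - 15) = 4*35 = 140)
y = 12698 (y = 12645 - 1*(-53) = 12645 + 53 = 12698)
√(Z(-120, Y(8, 4)) + y) = √((-46 - 1*4*8) + 12698) = √((-46 - 32) + 12698) = √(-78 + 12698) = √12620 = 2*√3155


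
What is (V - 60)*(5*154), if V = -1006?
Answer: -820820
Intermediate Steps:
(V - 60)*(5*154) = (-1006 - 60)*(5*154) = -1066*770 = -820820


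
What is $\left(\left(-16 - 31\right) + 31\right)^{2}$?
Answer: $256$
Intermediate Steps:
$\left(\left(-16 - 31\right) + 31\right)^{2} = \left(-47 + 31\right)^{2} = \left(-16\right)^{2} = 256$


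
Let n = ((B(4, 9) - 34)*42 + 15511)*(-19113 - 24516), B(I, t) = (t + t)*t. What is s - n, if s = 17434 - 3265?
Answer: 911293092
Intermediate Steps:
s = 14169
B(I, t) = 2*t² (B(I, t) = (2*t)*t = 2*t²)
n = -911278923 (n = ((2*9² - 34)*42 + 15511)*(-19113 - 24516) = ((2*81 - 34)*42 + 15511)*(-43629) = ((162 - 34)*42 + 15511)*(-43629) = (128*42 + 15511)*(-43629) = (5376 + 15511)*(-43629) = 20887*(-43629) = -911278923)
s - n = 14169 - 1*(-911278923) = 14169 + 911278923 = 911293092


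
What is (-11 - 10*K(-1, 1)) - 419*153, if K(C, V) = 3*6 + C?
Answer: -64288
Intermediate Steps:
K(C, V) = 18 + C
(-11 - 10*K(-1, 1)) - 419*153 = (-11 - 10*(18 - 1)) - 419*153 = (-11 - 10*17) - 64107 = (-11 - 170) - 64107 = -181 - 64107 = -64288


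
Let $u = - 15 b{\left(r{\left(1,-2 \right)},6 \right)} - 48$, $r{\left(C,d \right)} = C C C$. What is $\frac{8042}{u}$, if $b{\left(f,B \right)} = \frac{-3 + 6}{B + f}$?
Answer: $- \frac{56294}{381} \approx -147.75$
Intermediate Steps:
$r{\left(C,d \right)} = C^{3}$ ($r{\left(C,d \right)} = C^{2} C = C^{3}$)
$b{\left(f,B \right)} = \frac{3}{B + f}$
$u = - \frac{381}{7}$ ($u = - 15 \frac{3}{6 + 1^{3}} - 48 = - 15 \frac{3}{6 + 1} - 48 = - 15 \cdot \frac{3}{7} - 48 = - 15 \cdot 3 \cdot \frac{1}{7} - 48 = \left(-15\right) \frac{3}{7} - 48 = - \frac{45}{7} - 48 = - \frac{381}{7} \approx -54.429$)
$\frac{8042}{u} = \frac{8042}{- \frac{381}{7}} = 8042 \left(- \frac{7}{381}\right) = - \frac{56294}{381}$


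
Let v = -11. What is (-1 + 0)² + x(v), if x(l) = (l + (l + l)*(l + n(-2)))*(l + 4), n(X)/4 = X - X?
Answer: -1616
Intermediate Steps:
n(X) = 0 (n(X) = 4*(X - X) = 4*0 = 0)
x(l) = (4 + l)*(l + 2*l²) (x(l) = (l + (l + l)*(l + 0))*(l + 4) = (l + (2*l)*l)*(4 + l) = (l + 2*l²)*(4 + l) = (4 + l)*(l + 2*l²))
(-1 + 0)² + x(v) = (-1 + 0)² - 11*(4 + 2*(-11)² + 9*(-11)) = (-1)² - 11*(4 + 2*121 - 99) = 1 - 11*(4 + 242 - 99) = 1 - 11*147 = 1 - 1617 = -1616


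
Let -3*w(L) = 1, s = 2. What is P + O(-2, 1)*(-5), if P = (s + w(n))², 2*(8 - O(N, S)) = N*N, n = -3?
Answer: -245/9 ≈ -27.222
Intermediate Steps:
w(L) = -⅓ (w(L) = -⅓*1 = -⅓)
O(N, S) = 8 - N²/2 (O(N, S) = 8 - N*N/2 = 8 - N²/2)
P = 25/9 (P = (2 - ⅓)² = (5/3)² = 25/9 ≈ 2.7778)
P + O(-2, 1)*(-5) = 25/9 + (8 - ½*(-2)²)*(-5) = 25/9 + (8 - ½*4)*(-5) = 25/9 + (8 - 2)*(-5) = 25/9 + 6*(-5) = 25/9 - 30 = -245/9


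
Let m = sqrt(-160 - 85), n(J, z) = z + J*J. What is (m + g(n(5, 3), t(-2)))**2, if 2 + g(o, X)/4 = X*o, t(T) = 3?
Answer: 107339 + 4592*I*sqrt(5) ≈ 1.0734e+5 + 10268.0*I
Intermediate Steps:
n(J, z) = z + J**2
g(o, X) = -8 + 4*X*o (g(o, X) = -8 + 4*(X*o) = -8 + 4*X*o)
m = 7*I*sqrt(5) (m = sqrt(-245) = 7*I*sqrt(5) ≈ 15.652*I)
(m + g(n(5, 3), t(-2)))**2 = (7*I*sqrt(5) + (-8 + 4*3*(3 + 5**2)))**2 = (7*I*sqrt(5) + (-8 + 4*3*(3 + 25)))**2 = (7*I*sqrt(5) + (-8 + 4*3*28))**2 = (7*I*sqrt(5) + (-8 + 336))**2 = (7*I*sqrt(5) + 328)**2 = (328 + 7*I*sqrt(5))**2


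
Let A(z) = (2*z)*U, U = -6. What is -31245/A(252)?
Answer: 10415/1008 ≈ 10.332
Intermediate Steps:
A(z) = -12*z (A(z) = (2*z)*(-6) = -12*z)
-31245/A(252) = -31245/((-12*252)) = -31245/(-3024) = -31245*(-1/3024) = 10415/1008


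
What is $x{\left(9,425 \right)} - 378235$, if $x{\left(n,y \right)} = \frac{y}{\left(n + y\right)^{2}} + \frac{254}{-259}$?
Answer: $- \frac{2635991590327}{6969172} \approx -3.7824 \cdot 10^{5}$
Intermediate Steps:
$x{\left(n,y \right)} = - \frac{254}{259} + \frac{y}{\left(n + y\right)^{2}}$ ($x{\left(n,y \right)} = \frac{y}{\left(n + y\right)^{2}} + 254 \left(- \frac{1}{259}\right) = \frac{y}{\left(n + y\right)^{2}} - \frac{254}{259} = - \frac{254}{259} + \frac{y}{\left(n + y\right)^{2}}$)
$x{\left(9,425 \right)} - 378235 = \left(- \frac{254}{259} + \frac{425}{\left(9 + 425\right)^{2}}\right) - 378235 = \left(- \frac{254}{259} + \frac{425}{188356}\right) - 378235 = - \frac{6818907}{6969172} - 378235 = - \frac{2635991590327}{6969172}$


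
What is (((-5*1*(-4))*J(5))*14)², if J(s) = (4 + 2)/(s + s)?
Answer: 28224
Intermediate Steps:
J(s) = 3/s (J(s) = 6/((2*s)) = 6*(1/(2*s)) = 3/s)
(((-5*1*(-4))*J(5))*14)² = (((-5*1*(-4))*(3/5))*14)² = (((-5*(-4))*(3*(⅕)))*14)² = ((20*(⅗))*14)² = (12*14)² = 168² = 28224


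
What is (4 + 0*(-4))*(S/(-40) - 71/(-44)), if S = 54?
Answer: 58/55 ≈ 1.0545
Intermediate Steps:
(4 + 0*(-4))*(S/(-40) - 71/(-44)) = (4 + 0*(-4))*(54/(-40) - 71/(-44)) = (4 + 0)*(54*(-1/40) - 71*(-1/44)) = 4*(-27/20 + 71/44) = 4*(29/110) = 58/55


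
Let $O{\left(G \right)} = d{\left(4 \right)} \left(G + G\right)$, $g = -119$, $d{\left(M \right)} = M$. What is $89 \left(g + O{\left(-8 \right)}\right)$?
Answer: $-16287$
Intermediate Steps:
$O{\left(G \right)} = 8 G$ ($O{\left(G \right)} = 4 \left(G + G\right) = 4 \cdot 2 G = 8 G$)
$89 \left(g + O{\left(-8 \right)}\right) = 89 \left(-119 + 8 \left(-8\right)\right) = 89 \left(-119 - 64\right) = 89 \left(-183\right) = -16287$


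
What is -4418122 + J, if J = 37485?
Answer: -4380637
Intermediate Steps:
-4418122 + J = -4418122 + 37485 = -4380637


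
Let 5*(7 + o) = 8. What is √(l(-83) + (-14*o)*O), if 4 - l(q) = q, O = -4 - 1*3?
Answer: I*√11055/5 ≈ 21.029*I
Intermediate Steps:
O = -7 (O = -4 - 3 = -7)
o = -27/5 (o = -7 + (⅕)*8 = -7 + 8/5 = -27/5 ≈ -5.4000)
l(q) = 4 - q
√(l(-83) + (-14*o)*O) = √((4 - 1*(-83)) - 14*(-27/5)*(-7)) = √((4 + 83) + (378/5)*(-7)) = √(87 - 2646/5) = √(-2211/5) = I*√11055/5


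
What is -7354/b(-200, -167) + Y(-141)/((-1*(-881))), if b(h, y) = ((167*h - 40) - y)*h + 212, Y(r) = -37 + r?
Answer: -595517705/2931444686 ≈ -0.20315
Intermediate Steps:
b(h, y) = 212 + h*(-40 - y + 167*h) (b(h, y) = ((-40 + 167*h) - y)*h + 212 = (-40 - y + 167*h)*h + 212 = h*(-40 - y + 167*h) + 212 = 212 + h*(-40 - y + 167*h))
-7354/b(-200, -167) + Y(-141)/((-1*(-881))) = -7354/(212 - 40*(-200) + 167*(-200)² - 1*(-200)*(-167)) + (-37 - 141)/((-1*(-881))) = -7354/(212 + 8000 + 167*40000 - 33400) - 178/881 = -7354/(212 + 8000 + 6680000 - 33400) - 178*1/881 = -7354/6654812 - 178/881 = -7354*1/6654812 - 178/881 = -3677/3327406 - 178/881 = -595517705/2931444686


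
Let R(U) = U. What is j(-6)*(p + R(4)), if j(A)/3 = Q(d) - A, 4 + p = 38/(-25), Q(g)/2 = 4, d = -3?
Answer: -1596/25 ≈ -63.840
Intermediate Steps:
Q(g) = 8 (Q(g) = 2*4 = 8)
p = -138/25 (p = -4 + 38/(-25) = -4 + 38*(-1/25) = -4 - 38/25 = -138/25 ≈ -5.5200)
j(A) = 24 - 3*A (j(A) = 3*(8 - A) = 24 - 3*A)
j(-6)*(p + R(4)) = (24 - 3*(-6))*(-138/25 + 4) = (24 + 18)*(-38/25) = 42*(-38/25) = -1596/25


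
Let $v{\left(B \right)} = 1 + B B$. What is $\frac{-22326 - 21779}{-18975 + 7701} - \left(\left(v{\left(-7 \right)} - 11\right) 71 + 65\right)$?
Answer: $- \frac{31906411}{11274} \approx -2830.1$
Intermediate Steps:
$v{\left(B \right)} = 1 + B^{2}$
$\frac{-22326 - 21779}{-18975 + 7701} - \left(\left(v{\left(-7 \right)} - 11\right) 71 + 65\right) = \frac{-22326 - 21779}{-18975 + 7701} - \left(\left(\left(1 + \left(-7\right)^{2}\right) - 11\right) 71 + 65\right) = - \frac{44105}{-11274} - \left(\left(\left(1 + 49\right) - 11\right) 71 + 65\right) = \left(-44105\right) \left(- \frac{1}{11274}\right) - \left(\left(50 - 11\right) 71 + 65\right) = \frac{44105}{11274} - \left(39 \cdot 71 + 65\right) = \frac{44105}{11274} - \left(2769 + 65\right) = \frac{44105}{11274} - 2834 = - \frac{31906411}{11274}$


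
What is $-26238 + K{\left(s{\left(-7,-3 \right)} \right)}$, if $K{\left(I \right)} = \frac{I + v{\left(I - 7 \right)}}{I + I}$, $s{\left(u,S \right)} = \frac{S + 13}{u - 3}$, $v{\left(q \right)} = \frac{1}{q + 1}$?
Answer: $- \frac{183662}{7} \approx -26237.0$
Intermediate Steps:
$v{\left(q \right)} = \frac{1}{1 + q}$
$s{\left(u,S \right)} = \frac{13 + S}{-3 + u}$
$K{\left(I \right)} = \frac{I + \frac{1}{-6 + I}}{2 I}$ ($K{\left(I \right)} = \frac{I + \frac{1}{1 + \left(I - 7\right)}}{I + I} = \frac{I + \frac{1}{1 + \left(-7 + I\right)}}{2 I} = \left(I + \frac{1}{-6 + I}\right) \frac{1}{2 I} = \frac{I + \frac{1}{-6 + I}}{2 I}$)
$-26238 + K{\left(s{\left(-7,-3 \right)} \right)} = -26238 + \frac{1 + \frac{13 - 3}{-3 - 7} \left(-6 + \frac{13 - 3}{-3 - 7}\right)}{2 \frac{13 - 3}{-3 - 7} \left(-6 + \frac{13 - 3}{-3 - 7}\right)} = -26238 + \frac{1 + \frac{1}{-10} \cdot 10 \left(-6 + \frac{1}{-10} \cdot 10\right)}{2 \frac{1}{-10} \cdot 10 \left(-6 + \frac{1}{-10} \cdot 10\right)} = -26238 + \frac{1 + \left(- \frac{1}{10}\right) 10 \left(-6 - 1\right)}{2 \left(\left(- \frac{1}{10}\right) 10\right) \left(-6 - 1\right)} = -26238 + \frac{1 - \left(-6 - 1\right)}{2 \left(-1\right) \left(-6 - 1\right)} = -26238 + \frac{1}{2} \left(-1\right) \frac{1}{-7} \left(1 - -7\right) = -26238 + \frac{1}{2} \left(-1\right) \left(- \frac{1}{7}\right) \left(1 + 7\right) = -26238 + \frac{1}{2} \left(-1\right) \left(- \frac{1}{7}\right) 8 = -26238 + \frac{4}{7} = - \frac{183662}{7}$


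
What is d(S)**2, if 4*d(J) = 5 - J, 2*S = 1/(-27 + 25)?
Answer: 441/256 ≈ 1.7227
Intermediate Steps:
S = -1/4 (S = 1/(2*(-27 + 25)) = (1/2)/(-2) = (1/2)*(-1/2) = -1/4 ≈ -0.25000)
d(J) = 5/4 - J/4 (d(J) = (5 - J)/4 = 5/4 - J/4)
d(S)**2 = (5/4 - 1/4*(-1/4))**2 = (5/4 + 1/16)**2 = (21/16)**2 = 441/256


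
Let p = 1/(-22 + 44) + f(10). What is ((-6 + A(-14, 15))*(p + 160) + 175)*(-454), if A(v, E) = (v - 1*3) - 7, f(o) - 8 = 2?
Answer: 24602260/11 ≈ 2.2366e+6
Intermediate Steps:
f(o) = 10 (f(o) = 8 + 2 = 10)
A(v, E) = -10 + v (A(v, E) = (v - 3) - 7 = (-3 + v) - 7 = -10 + v)
p = 221/22 (p = 1/(-22 + 44) + 10 = 1/22 + 10 = 221/22 ≈ 10.045)
((-6 + A(-14, 15))*(p + 160) + 175)*(-454) = ((-6 + (-10 - 14))*(221/22 + 160) + 175)*(-454) = ((-6 - 24)*(3741/22) + 175)*(-454) = (-30*3741/22 + 175)*(-454) = (-56115/11 + 175)*(-454) = -54190/11*(-454) = 24602260/11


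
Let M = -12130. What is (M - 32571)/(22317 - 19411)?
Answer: -44701/2906 ≈ -15.382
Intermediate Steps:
(M - 32571)/(22317 - 19411) = (-12130 - 32571)/(22317 - 19411) = -44701/2906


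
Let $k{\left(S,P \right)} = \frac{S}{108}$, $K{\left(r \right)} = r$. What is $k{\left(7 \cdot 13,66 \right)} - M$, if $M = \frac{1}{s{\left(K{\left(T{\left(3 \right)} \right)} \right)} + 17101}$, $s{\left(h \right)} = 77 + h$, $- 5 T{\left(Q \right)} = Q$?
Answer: $\frac{289451}{343548} \approx 0.84253$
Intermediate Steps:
$T{\left(Q \right)} = - \frac{Q}{5}$
$k{\left(S,P \right)} = \frac{S}{108}$ ($k{\left(S,P \right)} = S \frac{1}{108} = \frac{S}{108}$)
$M = \frac{5}{85887}$ ($M = \frac{1}{\left(77 - \frac{3}{5}\right) + 17101} = \frac{1}{\frac{382}{5} + 17101} = \frac{1}{\frac{85887}{5}} = \frac{5}{85887} \approx 5.8216 \cdot 10^{-5}$)
$k{\left(7 \cdot 13,66 \right)} - M = \frac{7 \cdot 13}{108} - \frac{5}{85887} = \frac{1}{108} \cdot 91 - \frac{5}{85887} = \frac{91}{108} - \frac{5}{85887} = \frac{289451}{343548}$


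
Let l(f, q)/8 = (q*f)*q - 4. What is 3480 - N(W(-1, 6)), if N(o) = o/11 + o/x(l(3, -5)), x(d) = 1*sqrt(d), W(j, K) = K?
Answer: 38274/11 - 3*sqrt(142)/142 ≈ 3479.2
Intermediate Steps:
l(f, q) = -32 + 8*f*q**2 (l(f, q) = 8*((q*f)*q - 4) = 8*((f*q)*q - 4) = 8*(f*q**2 - 4) = 8*(-4 + f*q**2) = -32 + 8*f*q**2)
x(d) = sqrt(d)
N(o) = o/11 + o*sqrt(142)/284 (N(o) = o/11 + o/(sqrt(-32 + 8*3*(-5)**2)) = o*(1/11) + o/(sqrt(-32 + 8*3*25)) = o/11 + o/(sqrt(-32 + 600)) = o/11 + o/(sqrt(568)) = o/11 + o/((2*sqrt(142))) = o/11 + o*(sqrt(142)/284) = o/11 + o*sqrt(142)/284)
3480 - N(W(-1, 6)) = 3480 - 6*(284 + 11*sqrt(142))/3124 = 3480 - (6/11 + 3*sqrt(142)/142) = 3480 + (-6/11 - 3*sqrt(142)/142) = 38274/11 - 3*sqrt(142)/142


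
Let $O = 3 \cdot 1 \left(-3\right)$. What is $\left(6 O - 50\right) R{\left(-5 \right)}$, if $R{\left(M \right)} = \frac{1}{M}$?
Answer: $\frac{104}{5} \approx 20.8$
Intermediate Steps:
$O = -9$ ($O = 3 \left(-3\right) = -9$)
$\left(6 O - 50\right) R{\left(-5 \right)} = \frac{6 \left(-9\right) - 50}{-5} = \left(-54 - 50\right) \left(- \frac{1}{5}\right) = \left(-104\right) \left(- \frac{1}{5}\right) = \frac{104}{5}$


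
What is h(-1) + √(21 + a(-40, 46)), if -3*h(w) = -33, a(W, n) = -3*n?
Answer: 11 + 3*I*√13 ≈ 11.0 + 10.817*I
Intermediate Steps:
h(w) = 11 (h(w) = -⅓*(-33) = 11)
h(-1) + √(21 + a(-40, 46)) = 11 + √(21 - 3*46) = 11 + √(21 - 138) = 11 + √(-117) = 11 + 3*I*√13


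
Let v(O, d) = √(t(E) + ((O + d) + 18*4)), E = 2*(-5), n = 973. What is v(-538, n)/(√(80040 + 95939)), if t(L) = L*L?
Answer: √106819253/175979 ≈ 0.058731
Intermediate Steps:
E = -10
t(L) = L²
v(O, d) = √(172 + O + d) (v(O, d) = √((-10)² + ((O + d) + 18*4)) = √(100 + ((O + d) + 72)) = √(100 + (72 + O + d)) = √(172 + O + d))
v(-538, n)/(√(80040 + 95939)) = √(172 - 538 + 973)/(√(80040 + 95939)) = √607/(√175979) = √607*(√175979/175979) = √106819253/175979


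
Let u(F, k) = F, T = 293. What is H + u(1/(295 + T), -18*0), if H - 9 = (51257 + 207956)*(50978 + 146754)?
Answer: 30137766495901/588 ≈ 5.1255e+10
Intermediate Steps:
H = 51254704925 (H = 9 + (51257 + 207956)*(50978 + 146754) = 9 + 259213*197732 = 9 + 51254704916 = 51254704925)
H + u(1/(295 + T), -18*0) = 51254704925 + 1/(295 + 293) = 51254704925 + 1/588 = 30137766495901/588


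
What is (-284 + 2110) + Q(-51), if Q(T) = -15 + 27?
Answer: 1838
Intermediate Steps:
Q(T) = 12
(-284 + 2110) + Q(-51) = (-284 + 2110) + 12 = 1826 + 12 = 1838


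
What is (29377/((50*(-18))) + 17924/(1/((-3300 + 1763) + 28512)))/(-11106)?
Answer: -435149880623/9995400 ≈ -43535.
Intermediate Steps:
(29377/((50*(-18))) + 17924/(1/((-3300 + 1763) + 28512)))/(-11106) = (29377/(-900) + 17924/(1/(-1537 + 28512)))*(-1/11106) = (29377*(-1/900) + 17924/(1/26975))*(-1/11106) = (-29377/900 + 17924/(1/26975))*(-1/11106) = (-29377/900 + 17924*26975)*(-1/11106) = (-29377/900 + 483499900)*(-1/11106) = (435149880623/900)*(-1/11106) = -435149880623/9995400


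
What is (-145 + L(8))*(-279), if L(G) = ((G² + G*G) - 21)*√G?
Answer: 40455 - 59706*√2 ≈ -43982.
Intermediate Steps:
L(G) = √G*(-21 + 2*G²) (L(G) = ((G² + G²) - 21)*√G = (2*G² - 21)*√G = (-21 + 2*G²)*√G = √G*(-21 + 2*G²))
(-145 + L(8))*(-279) = (-145 + √8*(-21 + 2*8²))*(-279) = (-145 + (2*√2)*(-21 + 2*64))*(-279) = (-145 + (2*√2)*(-21 + 128))*(-279) = (-145 + (2*√2)*107)*(-279) = (-145 + 214*√2)*(-279) = 40455 - 59706*√2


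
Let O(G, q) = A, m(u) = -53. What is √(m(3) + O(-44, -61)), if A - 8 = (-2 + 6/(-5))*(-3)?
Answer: I*√885/5 ≈ 5.9498*I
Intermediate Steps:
A = 88/5 (A = 8 + (-2 + 6/(-5))*(-3) = 8 + (-2 + 6*(-⅕))*(-3) = 8 + (-2 - 6/5)*(-3) = 8 - 16/5*(-3) = 8 + 48/5 = 88/5 ≈ 17.600)
O(G, q) = 88/5
√(m(3) + O(-44, -61)) = √(-53 + 88/5) = √(-177/5) = I*√885/5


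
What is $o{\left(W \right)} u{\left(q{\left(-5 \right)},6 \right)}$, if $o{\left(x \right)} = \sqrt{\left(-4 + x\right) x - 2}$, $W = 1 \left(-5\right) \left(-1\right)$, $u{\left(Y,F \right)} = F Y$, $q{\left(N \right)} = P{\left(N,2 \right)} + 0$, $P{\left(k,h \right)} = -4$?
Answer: $- 24 \sqrt{3} \approx -41.569$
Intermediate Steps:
$q{\left(N \right)} = -4$ ($q{\left(N \right)} = -4 + 0 = -4$)
$W = 5$ ($W = \left(-5\right) \left(-1\right) = 5$)
$o{\left(x \right)} = \sqrt{-2 + x \left(-4 + x\right)}$ ($o{\left(x \right)} = \sqrt{x \left(-4 + x\right) - 2} = \sqrt{-2 + x \left(-4 + x\right)}$)
$o{\left(W \right)} u{\left(q{\left(-5 \right)},6 \right)} = \sqrt{-2 + 5^{2} - 20} \cdot 6 \left(-4\right) = \sqrt{-2 + 25 - 20} \left(-24\right) = \sqrt{3} \left(-24\right) = - 24 \sqrt{3}$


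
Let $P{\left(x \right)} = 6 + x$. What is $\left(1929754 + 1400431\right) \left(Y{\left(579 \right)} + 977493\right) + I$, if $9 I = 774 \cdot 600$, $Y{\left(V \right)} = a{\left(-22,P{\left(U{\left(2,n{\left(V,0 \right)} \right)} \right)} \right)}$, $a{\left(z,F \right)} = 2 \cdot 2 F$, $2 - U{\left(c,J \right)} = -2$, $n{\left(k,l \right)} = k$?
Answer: $3255365785205$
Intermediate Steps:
$U{\left(c,J \right)} = 4$ ($U{\left(c,J \right)} = 2 - -2 = 2 + 2 = 4$)
$a{\left(z,F \right)} = 4 F$
$Y{\left(V \right)} = 40$ ($Y{\left(V \right)} = 4 \left(6 + 4\right) = 4 \cdot 10 = 40$)
$I = 51600$ ($I = \frac{774 \cdot 600}{9} = \frac{1}{9} \cdot 464400 = 51600$)
$\left(1929754 + 1400431\right) \left(Y{\left(579 \right)} + 977493\right) + I = \left(1929754 + 1400431\right) \left(40 + 977493\right) + 51600 = 3330185 \cdot 977533 + 51600 = 3255365733605 + 51600 = 3255365785205$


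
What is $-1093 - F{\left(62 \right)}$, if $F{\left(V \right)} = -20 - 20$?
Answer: $-1053$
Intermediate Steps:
$F{\left(V \right)} = -40$
$-1093 - F{\left(62 \right)} = -1093 - -40 = -1093 + 40 = -1053$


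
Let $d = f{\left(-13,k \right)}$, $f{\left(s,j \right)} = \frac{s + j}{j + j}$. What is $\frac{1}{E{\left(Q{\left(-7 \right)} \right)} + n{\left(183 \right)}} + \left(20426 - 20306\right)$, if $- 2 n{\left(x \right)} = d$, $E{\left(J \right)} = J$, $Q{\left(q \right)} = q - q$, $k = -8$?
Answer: $\frac{2488}{21} \approx 118.48$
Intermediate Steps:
$Q{\left(q \right)} = 0$
$f{\left(s,j \right)} = \frac{j + s}{2 j}$
$d = \frac{21}{16}$ ($d = \frac{-8 - 13}{2 \left(-8\right)} = \frac{1}{2} \left(- \frac{1}{8}\right) \left(-21\right) = \frac{21}{16} \approx 1.3125$)
$n{\left(x \right)} = - \frac{21}{32}$ ($n{\left(x \right)} = \left(- \frac{1}{2}\right) \frac{21}{16} = - \frac{21}{32}$)
$\frac{1}{E{\left(Q{\left(-7 \right)} \right)} + n{\left(183 \right)}} + \left(20426 - 20306\right) = \frac{1}{0 - \frac{21}{32}} + \left(20426 - 20306\right) = \frac{1}{- \frac{21}{32}} + 120 = - \frac{32}{21} + 120 = \frac{2488}{21}$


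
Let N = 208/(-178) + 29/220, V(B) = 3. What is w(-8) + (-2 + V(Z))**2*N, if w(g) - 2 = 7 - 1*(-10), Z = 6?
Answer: 351721/19580 ≈ 17.963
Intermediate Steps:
w(g) = 19 (w(g) = 2 + (7 - 1*(-10)) = 2 + (7 + 10) = 2 + 17 = 19)
N = -20299/19580 (N = 208*(-1/178) + 29*(1/220) = -104/89 + 29/220 = -20299/19580 ≈ -1.0367)
w(-8) + (-2 + V(Z))**2*N = 19 + (-2 + 3)**2*(-20299/19580) = 19 + 1**2*(-20299/19580) = 19 + 1*(-20299/19580) = 19 - 20299/19580 = 351721/19580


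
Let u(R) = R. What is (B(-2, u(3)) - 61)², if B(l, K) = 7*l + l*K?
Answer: 6561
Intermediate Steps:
B(l, K) = 7*l + K*l
(B(-2, u(3)) - 61)² = (-2*(7 + 3) - 61)² = (-2*10 - 61)² = (-20 - 61)² = (-81)² = 6561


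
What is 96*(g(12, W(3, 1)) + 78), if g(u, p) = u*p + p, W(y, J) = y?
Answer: 11232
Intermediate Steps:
g(u, p) = p + p*u (g(u, p) = p*u + p = p + p*u)
96*(g(12, W(3, 1)) + 78) = 96*(3*(1 + 12) + 78) = 96*(3*13 + 78) = 96*(39 + 78) = 96*117 = 11232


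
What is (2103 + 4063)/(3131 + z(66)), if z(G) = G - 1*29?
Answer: 3083/1584 ≈ 1.9463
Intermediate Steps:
z(G) = -29 + G (z(G) = G - 29 = -29 + G)
(2103 + 4063)/(3131 + z(66)) = (2103 + 4063)/(3131 + (-29 + 66)) = 6166/(3131 + 37) = 6166/3168 = 6166*(1/3168) = 3083/1584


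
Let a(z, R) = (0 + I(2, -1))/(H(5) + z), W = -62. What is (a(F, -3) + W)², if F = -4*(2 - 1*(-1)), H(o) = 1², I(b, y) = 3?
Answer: 469225/121 ≈ 3877.9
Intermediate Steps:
H(o) = 1
F = -12 (F = -4*(2 + 1) = -4*3 = -12)
a(z, R) = 3/(1 + z) (a(z, R) = (0 + 3)/(1 + z) = 3/(1 + z))
(a(F, -3) + W)² = (3/(1 - 12) - 62)² = (3/(-11) - 62)² = (3*(-1/11) - 62)² = (-3/11 - 62)² = (-685/11)² = 469225/121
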